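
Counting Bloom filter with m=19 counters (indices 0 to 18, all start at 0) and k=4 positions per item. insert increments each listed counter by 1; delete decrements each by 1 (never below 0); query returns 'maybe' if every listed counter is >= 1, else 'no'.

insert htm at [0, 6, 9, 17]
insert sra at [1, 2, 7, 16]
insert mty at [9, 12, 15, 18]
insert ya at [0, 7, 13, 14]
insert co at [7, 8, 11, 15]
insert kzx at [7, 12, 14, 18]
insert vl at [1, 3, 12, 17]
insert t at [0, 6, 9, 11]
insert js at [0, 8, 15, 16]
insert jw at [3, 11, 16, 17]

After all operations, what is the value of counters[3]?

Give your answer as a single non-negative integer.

Answer: 2

Derivation:
Step 1: insert htm at [0, 6, 9, 17] -> counters=[1,0,0,0,0,0,1,0,0,1,0,0,0,0,0,0,0,1,0]
Step 2: insert sra at [1, 2, 7, 16] -> counters=[1,1,1,0,0,0,1,1,0,1,0,0,0,0,0,0,1,1,0]
Step 3: insert mty at [9, 12, 15, 18] -> counters=[1,1,1,0,0,0,1,1,0,2,0,0,1,0,0,1,1,1,1]
Step 4: insert ya at [0, 7, 13, 14] -> counters=[2,1,1,0,0,0,1,2,0,2,0,0,1,1,1,1,1,1,1]
Step 5: insert co at [7, 8, 11, 15] -> counters=[2,1,1,0,0,0,1,3,1,2,0,1,1,1,1,2,1,1,1]
Step 6: insert kzx at [7, 12, 14, 18] -> counters=[2,1,1,0,0,0,1,4,1,2,0,1,2,1,2,2,1,1,2]
Step 7: insert vl at [1, 3, 12, 17] -> counters=[2,2,1,1,0,0,1,4,1,2,0,1,3,1,2,2,1,2,2]
Step 8: insert t at [0, 6, 9, 11] -> counters=[3,2,1,1,0,0,2,4,1,3,0,2,3,1,2,2,1,2,2]
Step 9: insert js at [0, 8, 15, 16] -> counters=[4,2,1,1,0,0,2,4,2,3,0,2,3,1,2,3,2,2,2]
Step 10: insert jw at [3, 11, 16, 17] -> counters=[4,2,1,2,0,0,2,4,2,3,0,3,3,1,2,3,3,3,2]
Final counters=[4,2,1,2,0,0,2,4,2,3,0,3,3,1,2,3,3,3,2] -> counters[3]=2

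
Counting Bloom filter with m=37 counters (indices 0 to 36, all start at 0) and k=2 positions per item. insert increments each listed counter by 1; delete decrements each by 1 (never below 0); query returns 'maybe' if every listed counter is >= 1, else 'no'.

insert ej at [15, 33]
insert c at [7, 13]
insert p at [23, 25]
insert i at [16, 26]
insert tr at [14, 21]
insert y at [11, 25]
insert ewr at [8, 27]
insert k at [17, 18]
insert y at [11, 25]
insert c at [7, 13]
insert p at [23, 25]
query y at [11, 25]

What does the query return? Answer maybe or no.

Answer: maybe

Derivation:
Step 1: insert ej at [15, 33] -> counters=[0,0,0,0,0,0,0,0,0,0,0,0,0,0,0,1,0,0,0,0,0,0,0,0,0,0,0,0,0,0,0,0,0,1,0,0,0]
Step 2: insert c at [7, 13] -> counters=[0,0,0,0,0,0,0,1,0,0,0,0,0,1,0,1,0,0,0,0,0,0,0,0,0,0,0,0,0,0,0,0,0,1,0,0,0]
Step 3: insert p at [23, 25] -> counters=[0,0,0,0,0,0,0,1,0,0,0,0,0,1,0,1,0,0,0,0,0,0,0,1,0,1,0,0,0,0,0,0,0,1,0,0,0]
Step 4: insert i at [16, 26] -> counters=[0,0,0,0,0,0,0,1,0,0,0,0,0,1,0,1,1,0,0,0,0,0,0,1,0,1,1,0,0,0,0,0,0,1,0,0,0]
Step 5: insert tr at [14, 21] -> counters=[0,0,0,0,0,0,0,1,0,0,0,0,0,1,1,1,1,0,0,0,0,1,0,1,0,1,1,0,0,0,0,0,0,1,0,0,0]
Step 6: insert y at [11, 25] -> counters=[0,0,0,0,0,0,0,1,0,0,0,1,0,1,1,1,1,0,0,0,0,1,0,1,0,2,1,0,0,0,0,0,0,1,0,0,0]
Step 7: insert ewr at [8, 27] -> counters=[0,0,0,0,0,0,0,1,1,0,0,1,0,1,1,1,1,0,0,0,0,1,0,1,0,2,1,1,0,0,0,0,0,1,0,0,0]
Step 8: insert k at [17, 18] -> counters=[0,0,0,0,0,0,0,1,1,0,0,1,0,1,1,1,1,1,1,0,0,1,0,1,0,2,1,1,0,0,0,0,0,1,0,0,0]
Step 9: insert y at [11, 25] -> counters=[0,0,0,0,0,0,0,1,1,0,0,2,0,1,1,1,1,1,1,0,0,1,0,1,0,3,1,1,0,0,0,0,0,1,0,0,0]
Step 10: insert c at [7, 13] -> counters=[0,0,0,0,0,0,0,2,1,0,0,2,0,2,1,1,1,1,1,0,0,1,0,1,0,3,1,1,0,0,0,0,0,1,0,0,0]
Step 11: insert p at [23, 25] -> counters=[0,0,0,0,0,0,0,2,1,0,0,2,0,2,1,1,1,1,1,0,0,1,0,2,0,4,1,1,0,0,0,0,0,1,0,0,0]
Query y: check counters[11]=2 counters[25]=4 -> maybe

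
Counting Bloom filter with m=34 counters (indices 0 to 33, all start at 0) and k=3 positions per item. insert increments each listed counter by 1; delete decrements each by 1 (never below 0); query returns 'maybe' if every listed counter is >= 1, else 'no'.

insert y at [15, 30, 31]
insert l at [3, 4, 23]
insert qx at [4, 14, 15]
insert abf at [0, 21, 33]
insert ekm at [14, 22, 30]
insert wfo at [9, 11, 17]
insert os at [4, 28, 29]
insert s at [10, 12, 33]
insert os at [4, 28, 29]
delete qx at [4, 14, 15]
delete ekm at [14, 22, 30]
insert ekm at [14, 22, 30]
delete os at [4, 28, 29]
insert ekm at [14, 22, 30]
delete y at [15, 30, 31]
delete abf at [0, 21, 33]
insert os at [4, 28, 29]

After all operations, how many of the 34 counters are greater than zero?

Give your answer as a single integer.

Step 1: insert y at [15, 30, 31] -> counters=[0,0,0,0,0,0,0,0,0,0,0,0,0,0,0,1,0,0,0,0,0,0,0,0,0,0,0,0,0,0,1,1,0,0]
Step 2: insert l at [3, 4, 23] -> counters=[0,0,0,1,1,0,0,0,0,0,0,0,0,0,0,1,0,0,0,0,0,0,0,1,0,0,0,0,0,0,1,1,0,0]
Step 3: insert qx at [4, 14, 15] -> counters=[0,0,0,1,2,0,0,0,0,0,0,0,0,0,1,2,0,0,0,0,0,0,0,1,0,0,0,0,0,0,1,1,0,0]
Step 4: insert abf at [0, 21, 33] -> counters=[1,0,0,1,2,0,0,0,0,0,0,0,0,0,1,2,0,0,0,0,0,1,0,1,0,0,0,0,0,0,1,1,0,1]
Step 5: insert ekm at [14, 22, 30] -> counters=[1,0,0,1,2,0,0,0,0,0,0,0,0,0,2,2,0,0,0,0,0,1,1,1,0,0,0,0,0,0,2,1,0,1]
Step 6: insert wfo at [9, 11, 17] -> counters=[1,0,0,1,2,0,0,0,0,1,0,1,0,0,2,2,0,1,0,0,0,1,1,1,0,0,0,0,0,0,2,1,0,1]
Step 7: insert os at [4, 28, 29] -> counters=[1,0,0,1,3,0,0,0,0,1,0,1,0,0,2,2,0,1,0,0,0,1,1,1,0,0,0,0,1,1,2,1,0,1]
Step 8: insert s at [10, 12, 33] -> counters=[1,0,0,1,3,0,0,0,0,1,1,1,1,0,2,2,0,1,0,0,0,1,1,1,0,0,0,0,1,1,2,1,0,2]
Step 9: insert os at [4, 28, 29] -> counters=[1,0,0,1,4,0,0,0,0,1,1,1,1,0,2,2,0,1,0,0,0,1,1,1,0,0,0,0,2,2,2,1,0,2]
Step 10: delete qx at [4, 14, 15] -> counters=[1,0,0,1,3,0,0,0,0,1,1,1,1,0,1,1,0,1,0,0,0,1,1,1,0,0,0,0,2,2,2,1,0,2]
Step 11: delete ekm at [14, 22, 30] -> counters=[1,0,0,1,3,0,0,0,0,1,1,1,1,0,0,1,0,1,0,0,0,1,0,1,0,0,0,0,2,2,1,1,0,2]
Step 12: insert ekm at [14, 22, 30] -> counters=[1,0,0,1,3,0,0,0,0,1,1,1,1,0,1,1,0,1,0,0,0,1,1,1,0,0,0,0,2,2,2,1,0,2]
Step 13: delete os at [4, 28, 29] -> counters=[1,0,0,1,2,0,0,0,0,1,1,1,1,0,1,1,0,1,0,0,0,1,1,1,0,0,0,0,1,1,2,1,0,2]
Step 14: insert ekm at [14, 22, 30] -> counters=[1,0,0,1,2,0,0,0,0,1,1,1,1,0,2,1,0,1,0,0,0,1,2,1,0,0,0,0,1,1,3,1,0,2]
Step 15: delete y at [15, 30, 31] -> counters=[1,0,0,1,2,0,0,0,0,1,1,1,1,0,2,0,0,1,0,0,0,1,2,1,0,0,0,0,1,1,2,0,0,2]
Step 16: delete abf at [0, 21, 33] -> counters=[0,0,0,1,2,0,0,0,0,1,1,1,1,0,2,0,0,1,0,0,0,0,2,1,0,0,0,0,1,1,2,0,0,1]
Step 17: insert os at [4, 28, 29] -> counters=[0,0,0,1,3,0,0,0,0,1,1,1,1,0,2,0,0,1,0,0,0,0,2,1,0,0,0,0,2,2,2,0,0,1]
Final counters=[0,0,0,1,3,0,0,0,0,1,1,1,1,0,2,0,0,1,0,0,0,0,2,1,0,0,0,0,2,2,2,0,0,1] -> 14 nonzero

Answer: 14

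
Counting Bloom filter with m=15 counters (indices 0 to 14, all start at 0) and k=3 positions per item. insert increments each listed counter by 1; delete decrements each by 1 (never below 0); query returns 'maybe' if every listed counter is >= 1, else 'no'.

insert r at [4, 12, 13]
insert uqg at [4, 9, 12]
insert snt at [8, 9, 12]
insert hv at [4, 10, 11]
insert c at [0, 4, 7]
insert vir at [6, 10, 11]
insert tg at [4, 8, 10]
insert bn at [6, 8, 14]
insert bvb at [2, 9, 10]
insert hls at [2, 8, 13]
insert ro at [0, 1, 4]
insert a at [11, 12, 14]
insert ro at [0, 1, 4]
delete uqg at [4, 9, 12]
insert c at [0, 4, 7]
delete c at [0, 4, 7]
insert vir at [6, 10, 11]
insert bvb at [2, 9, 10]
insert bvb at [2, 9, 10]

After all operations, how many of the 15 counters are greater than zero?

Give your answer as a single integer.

Step 1: insert r at [4, 12, 13] -> counters=[0,0,0,0,1,0,0,0,0,0,0,0,1,1,0]
Step 2: insert uqg at [4, 9, 12] -> counters=[0,0,0,0,2,0,0,0,0,1,0,0,2,1,0]
Step 3: insert snt at [8, 9, 12] -> counters=[0,0,0,0,2,0,0,0,1,2,0,0,3,1,0]
Step 4: insert hv at [4, 10, 11] -> counters=[0,0,0,0,3,0,0,0,1,2,1,1,3,1,0]
Step 5: insert c at [0, 4, 7] -> counters=[1,0,0,0,4,0,0,1,1,2,1,1,3,1,0]
Step 6: insert vir at [6, 10, 11] -> counters=[1,0,0,0,4,0,1,1,1,2,2,2,3,1,0]
Step 7: insert tg at [4, 8, 10] -> counters=[1,0,0,0,5,0,1,1,2,2,3,2,3,1,0]
Step 8: insert bn at [6, 8, 14] -> counters=[1,0,0,0,5,0,2,1,3,2,3,2,3,1,1]
Step 9: insert bvb at [2, 9, 10] -> counters=[1,0,1,0,5,0,2,1,3,3,4,2,3,1,1]
Step 10: insert hls at [2, 8, 13] -> counters=[1,0,2,0,5,0,2,1,4,3,4,2,3,2,1]
Step 11: insert ro at [0, 1, 4] -> counters=[2,1,2,0,6,0,2,1,4,3,4,2,3,2,1]
Step 12: insert a at [11, 12, 14] -> counters=[2,1,2,0,6,0,2,1,4,3,4,3,4,2,2]
Step 13: insert ro at [0, 1, 4] -> counters=[3,2,2,0,7,0,2,1,4,3,4,3,4,2,2]
Step 14: delete uqg at [4, 9, 12] -> counters=[3,2,2,0,6,0,2,1,4,2,4,3,3,2,2]
Step 15: insert c at [0, 4, 7] -> counters=[4,2,2,0,7,0,2,2,4,2,4,3,3,2,2]
Step 16: delete c at [0, 4, 7] -> counters=[3,2,2,0,6,0,2,1,4,2,4,3,3,2,2]
Step 17: insert vir at [6, 10, 11] -> counters=[3,2,2,0,6,0,3,1,4,2,5,4,3,2,2]
Step 18: insert bvb at [2, 9, 10] -> counters=[3,2,3,0,6,0,3,1,4,3,6,4,3,2,2]
Step 19: insert bvb at [2, 9, 10] -> counters=[3,2,4,0,6,0,3,1,4,4,7,4,3,2,2]
Final counters=[3,2,4,0,6,0,3,1,4,4,7,4,3,2,2] -> 13 nonzero

Answer: 13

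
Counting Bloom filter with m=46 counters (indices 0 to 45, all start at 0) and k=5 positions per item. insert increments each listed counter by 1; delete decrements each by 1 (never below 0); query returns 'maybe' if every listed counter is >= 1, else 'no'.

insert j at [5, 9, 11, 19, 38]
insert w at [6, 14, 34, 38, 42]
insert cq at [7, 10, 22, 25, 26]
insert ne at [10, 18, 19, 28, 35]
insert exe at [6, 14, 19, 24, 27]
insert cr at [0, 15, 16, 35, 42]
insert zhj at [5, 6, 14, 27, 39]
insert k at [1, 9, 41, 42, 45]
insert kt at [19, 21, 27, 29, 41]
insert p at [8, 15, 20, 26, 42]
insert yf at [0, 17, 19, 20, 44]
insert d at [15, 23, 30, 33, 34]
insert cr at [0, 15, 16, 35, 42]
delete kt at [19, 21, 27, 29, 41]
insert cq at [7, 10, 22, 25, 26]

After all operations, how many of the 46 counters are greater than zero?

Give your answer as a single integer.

Step 1: insert j at [5, 9, 11, 19, 38] -> counters=[0,0,0,0,0,1,0,0,0,1,0,1,0,0,0,0,0,0,0,1,0,0,0,0,0,0,0,0,0,0,0,0,0,0,0,0,0,0,1,0,0,0,0,0,0,0]
Step 2: insert w at [6, 14, 34, 38, 42] -> counters=[0,0,0,0,0,1,1,0,0,1,0,1,0,0,1,0,0,0,0,1,0,0,0,0,0,0,0,0,0,0,0,0,0,0,1,0,0,0,2,0,0,0,1,0,0,0]
Step 3: insert cq at [7, 10, 22, 25, 26] -> counters=[0,0,0,0,0,1,1,1,0,1,1,1,0,0,1,0,0,0,0,1,0,0,1,0,0,1,1,0,0,0,0,0,0,0,1,0,0,0,2,0,0,0,1,0,0,0]
Step 4: insert ne at [10, 18, 19, 28, 35] -> counters=[0,0,0,0,0,1,1,1,0,1,2,1,0,0,1,0,0,0,1,2,0,0,1,0,0,1,1,0,1,0,0,0,0,0,1,1,0,0,2,0,0,0,1,0,0,0]
Step 5: insert exe at [6, 14, 19, 24, 27] -> counters=[0,0,0,0,0,1,2,1,0,1,2,1,0,0,2,0,0,0,1,3,0,0,1,0,1,1,1,1,1,0,0,0,0,0,1,1,0,0,2,0,0,0,1,0,0,0]
Step 6: insert cr at [0, 15, 16, 35, 42] -> counters=[1,0,0,0,0,1,2,1,0,1,2,1,0,0,2,1,1,0,1,3,0,0,1,0,1,1,1,1,1,0,0,0,0,0,1,2,0,0,2,0,0,0,2,0,0,0]
Step 7: insert zhj at [5, 6, 14, 27, 39] -> counters=[1,0,0,0,0,2,3,1,0,1,2,1,0,0,3,1,1,0,1,3,0,0,1,0,1,1,1,2,1,0,0,0,0,0,1,2,0,0,2,1,0,0,2,0,0,0]
Step 8: insert k at [1, 9, 41, 42, 45] -> counters=[1,1,0,0,0,2,3,1,0,2,2,1,0,0,3,1,1,0,1,3,0,0,1,0,1,1,1,2,1,0,0,0,0,0,1,2,0,0,2,1,0,1,3,0,0,1]
Step 9: insert kt at [19, 21, 27, 29, 41] -> counters=[1,1,0,0,0,2,3,1,0,2,2,1,0,0,3,1,1,0,1,4,0,1,1,0,1,1,1,3,1,1,0,0,0,0,1,2,0,0,2,1,0,2,3,0,0,1]
Step 10: insert p at [8, 15, 20, 26, 42] -> counters=[1,1,0,0,0,2,3,1,1,2,2,1,0,0,3,2,1,0,1,4,1,1,1,0,1,1,2,3,1,1,0,0,0,0,1,2,0,0,2,1,0,2,4,0,0,1]
Step 11: insert yf at [0, 17, 19, 20, 44] -> counters=[2,1,0,0,0,2,3,1,1,2,2,1,0,0,3,2,1,1,1,5,2,1,1,0,1,1,2,3,1,1,0,0,0,0,1,2,0,0,2,1,0,2,4,0,1,1]
Step 12: insert d at [15, 23, 30, 33, 34] -> counters=[2,1,0,0,0,2,3,1,1,2,2,1,0,0,3,3,1,1,1,5,2,1,1,1,1,1,2,3,1,1,1,0,0,1,2,2,0,0,2,1,0,2,4,0,1,1]
Step 13: insert cr at [0, 15, 16, 35, 42] -> counters=[3,1,0,0,0,2,3,1,1,2,2,1,0,0,3,4,2,1,1,5,2,1,1,1,1,1,2,3,1,1,1,0,0,1,2,3,0,0,2,1,0,2,5,0,1,1]
Step 14: delete kt at [19, 21, 27, 29, 41] -> counters=[3,1,0,0,0,2,3,1,1,2,2,1,0,0,3,4,2,1,1,4,2,0,1,1,1,1,2,2,1,0,1,0,0,1,2,3,0,0,2,1,0,1,5,0,1,1]
Step 15: insert cq at [7, 10, 22, 25, 26] -> counters=[3,1,0,0,0,2,3,2,1,2,3,1,0,0,3,4,2,1,1,4,2,0,2,1,1,2,3,2,1,0,1,0,0,1,2,3,0,0,2,1,0,1,5,0,1,1]
Final counters=[3,1,0,0,0,2,3,2,1,2,3,1,0,0,3,4,2,1,1,4,2,0,2,1,1,2,3,2,1,0,1,0,0,1,2,3,0,0,2,1,0,1,5,0,1,1] -> 33 nonzero

Answer: 33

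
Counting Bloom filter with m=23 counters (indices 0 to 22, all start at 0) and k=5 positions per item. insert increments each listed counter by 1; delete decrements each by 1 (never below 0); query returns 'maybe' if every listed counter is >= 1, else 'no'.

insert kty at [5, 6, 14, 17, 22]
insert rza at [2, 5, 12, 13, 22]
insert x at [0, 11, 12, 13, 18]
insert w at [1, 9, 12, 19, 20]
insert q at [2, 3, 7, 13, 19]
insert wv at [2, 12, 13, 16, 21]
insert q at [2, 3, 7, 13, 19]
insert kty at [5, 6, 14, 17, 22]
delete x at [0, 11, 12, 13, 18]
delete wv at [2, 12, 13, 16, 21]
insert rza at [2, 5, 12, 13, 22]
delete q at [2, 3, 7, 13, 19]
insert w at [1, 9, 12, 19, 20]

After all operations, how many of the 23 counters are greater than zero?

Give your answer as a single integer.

Step 1: insert kty at [5, 6, 14, 17, 22] -> counters=[0,0,0,0,0,1,1,0,0,0,0,0,0,0,1,0,0,1,0,0,0,0,1]
Step 2: insert rza at [2, 5, 12, 13, 22] -> counters=[0,0,1,0,0,2,1,0,0,0,0,0,1,1,1,0,0,1,0,0,0,0,2]
Step 3: insert x at [0, 11, 12, 13, 18] -> counters=[1,0,1,0,0,2,1,0,0,0,0,1,2,2,1,0,0,1,1,0,0,0,2]
Step 4: insert w at [1, 9, 12, 19, 20] -> counters=[1,1,1,0,0,2,1,0,0,1,0,1,3,2,1,0,0,1,1,1,1,0,2]
Step 5: insert q at [2, 3, 7, 13, 19] -> counters=[1,1,2,1,0,2,1,1,0,1,0,1,3,3,1,0,0,1,1,2,1,0,2]
Step 6: insert wv at [2, 12, 13, 16, 21] -> counters=[1,1,3,1,0,2,1,1,0,1,0,1,4,4,1,0,1,1,1,2,1,1,2]
Step 7: insert q at [2, 3, 7, 13, 19] -> counters=[1,1,4,2,0,2,1,2,0,1,0,1,4,5,1,0,1,1,1,3,1,1,2]
Step 8: insert kty at [5, 6, 14, 17, 22] -> counters=[1,1,4,2,0,3,2,2,0,1,0,1,4,5,2,0,1,2,1,3,1,1,3]
Step 9: delete x at [0, 11, 12, 13, 18] -> counters=[0,1,4,2,0,3,2,2,0,1,0,0,3,4,2,0,1,2,0,3,1,1,3]
Step 10: delete wv at [2, 12, 13, 16, 21] -> counters=[0,1,3,2,0,3,2,2,0,1,0,0,2,3,2,0,0,2,0,3,1,0,3]
Step 11: insert rza at [2, 5, 12, 13, 22] -> counters=[0,1,4,2,0,4,2,2,0,1,0,0,3,4,2,0,0,2,0,3,1,0,4]
Step 12: delete q at [2, 3, 7, 13, 19] -> counters=[0,1,3,1,0,4,2,1,0,1,0,0,3,3,2,0,0,2,0,2,1,0,4]
Step 13: insert w at [1, 9, 12, 19, 20] -> counters=[0,2,3,1,0,4,2,1,0,2,0,0,4,3,2,0,0,2,0,3,2,0,4]
Final counters=[0,2,3,1,0,4,2,1,0,2,0,0,4,3,2,0,0,2,0,3,2,0,4] -> 14 nonzero

Answer: 14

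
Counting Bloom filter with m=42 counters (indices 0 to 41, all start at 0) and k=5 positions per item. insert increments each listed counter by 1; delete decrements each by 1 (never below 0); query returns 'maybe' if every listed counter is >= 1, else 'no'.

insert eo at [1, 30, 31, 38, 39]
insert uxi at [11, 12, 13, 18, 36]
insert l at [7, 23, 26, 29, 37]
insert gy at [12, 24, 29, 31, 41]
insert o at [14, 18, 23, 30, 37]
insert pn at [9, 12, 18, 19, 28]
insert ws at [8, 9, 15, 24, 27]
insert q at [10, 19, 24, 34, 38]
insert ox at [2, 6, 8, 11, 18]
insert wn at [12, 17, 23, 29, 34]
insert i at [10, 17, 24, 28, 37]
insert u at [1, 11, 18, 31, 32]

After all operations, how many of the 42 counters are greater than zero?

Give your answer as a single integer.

Answer: 30

Derivation:
Step 1: insert eo at [1, 30, 31, 38, 39] -> counters=[0,1,0,0,0,0,0,0,0,0,0,0,0,0,0,0,0,0,0,0,0,0,0,0,0,0,0,0,0,0,1,1,0,0,0,0,0,0,1,1,0,0]
Step 2: insert uxi at [11, 12, 13, 18, 36] -> counters=[0,1,0,0,0,0,0,0,0,0,0,1,1,1,0,0,0,0,1,0,0,0,0,0,0,0,0,0,0,0,1,1,0,0,0,0,1,0,1,1,0,0]
Step 3: insert l at [7, 23, 26, 29, 37] -> counters=[0,1,0,0,0,0,0,1,0,0,0,1,1,1,0,0,0,0,1,0,0,0,0,1,0,0,1,0,0,1,1,1,0,0,0,0,1,1,1,1,0,0]
Step 4: insert gy at [12, 24, 29, 31, 41] -> counters=[0,1,0,0,0,0,0,1,0,0,0,1,2,1,0,0,0,0,1,0,0,0,0,1,1,0,1,0,0,2,1,2,0,0,0,0,1,1,1,1,0,1]
Step 5: insert o at [14, 18, 23, 30, 37] -> counters=[0,1,0,0,0,0,0,1,0,0,0,1,2,1,1,0,0,0,2,0,0,0,0,2,1,0,1,0,0,2,2,2,0,0,0,0,1,2,1,1,0,1]
Step 6: insert pn at [9, 12, 18, 19, 28] -> counters=[0,1,0,0,0,0,0,1,0,1,0,1,3,1,1,0,0,0,3,1,0,0,0,2,1,0,1,0,1,2,2,2,0,0,0,0,1,2,1,1,0,1]
Step 7: insert ws at [8, 9, 15, 24, 27] -> counters=[0,1,0,0,0,0,0,1,1,2,0,1,3,1,1,1,0,0,3,1,0,0,0,2,2,0,1,1,1,2,2,2,0,0,0,0,1,2,1,1,0,1]
Step 8: insert q at [10, 19, 24, 34, 38] -> counters=[0,1,0,0,0,0,0,1,1,2,1,1,3,1,1,1,0,0,3,2,0,0,0,2,3,0,1,1,1,2,2,2,0,0,1,0,1,2,2,1,0,1]
Step 9: insert ox at [2, 6, 8, 11, 18] -> counters=[0,1,1,0,0,0,1,1,2,2,1,2,3,1,1,1,0,0,4,2,0,0,0,2,3,0,1,1,1,2,2,2,0,0,1,0,1,2,2,1,0,1]
Step 10: insert wn at [12, 17, 23, 29, 34] -> counters=[0,1,1,0,0,0,1,1,2,2,1,2,4,1,1,1,0,1,4,2,0,0,0,3,3,0,1,1,1,3,2,2,0,0,2,0,1,2,2,1,0,1]
Step 11: insert i at [10, 17, 24, 28, 37] -> counters=[0,1,1,0,0,0,1,1,2,2,2,2,4,1,1,1,0,2,4,2,0,0,0,3,4,0,1,1,2,3,2,2,0,0,2,0,1,3,2,1,0,1]
Step 12: insert u at [1, 11, 18, 31, 32] -> counters=[0,2,1,0,0,0,1,1,2,2,2,3,4,1,1,1,0,2,5,2,0,0,0,3,4,0,1,1,2,3,2,3,1,0,2,0,1,3,2,1,0,1]
Final counters=[0,2,1,0,0,0,1,1,2,2,2,3,4,1,1,1,0,2,5,2,0,0,0,3,4,0,1,1,2,3,2,3,1,0,2,0,1,3,2,1,0,1] -> 30 nonzero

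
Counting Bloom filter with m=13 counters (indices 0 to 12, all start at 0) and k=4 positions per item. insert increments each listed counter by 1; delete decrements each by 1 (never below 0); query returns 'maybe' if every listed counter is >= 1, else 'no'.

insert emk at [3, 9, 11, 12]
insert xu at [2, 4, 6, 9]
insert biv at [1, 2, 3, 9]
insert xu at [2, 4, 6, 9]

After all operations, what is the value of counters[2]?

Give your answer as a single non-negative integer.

Step 1: insert emk at [3, 9, 11, 12] -> counters=[0,0,0,1,0,0,0,0,0,1,0,1,1]
Step 2: insert xu at [2, 4, 6, 9] -> counters=[0,0,1,1,1,0,1,0,0,2,0,1,1]
Step 3: insert biv at [1, 2, 3, 9] -> counters=[0,1,2,2,1,0,1,0,0,3,0,1,1]
Step 4: insert xu at [2, 4, 6, 9] -> counters=[0,1,3,2,2,0,2,0,0,4,0,1,1]
Final counters=[0,1,3,2,2,0,2,0,0,4,0,1,1] -> counters[2]=3

Answer: 3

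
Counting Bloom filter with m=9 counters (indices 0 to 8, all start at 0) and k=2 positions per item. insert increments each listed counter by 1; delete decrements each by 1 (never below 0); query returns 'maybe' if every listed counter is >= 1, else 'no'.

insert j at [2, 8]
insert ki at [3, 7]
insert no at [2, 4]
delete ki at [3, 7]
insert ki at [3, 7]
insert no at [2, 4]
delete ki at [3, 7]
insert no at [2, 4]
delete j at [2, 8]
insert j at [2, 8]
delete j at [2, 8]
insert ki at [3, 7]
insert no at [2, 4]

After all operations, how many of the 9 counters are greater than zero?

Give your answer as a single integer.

Answer: 4

Derivation:
Step 1: insert j at [2, 8] -> counters=[0,0,1,0,0,0,0,0,1]
Step 2: insert ki at [3, 7] -> counters=[0,0,1,1,0,0,0,1,1]
Step 3: insert no at [2, 4] -> counters=[0,0,2,1,1,0,0,1,1]
Step 4: delete ki at [3, 7] -> counters=[0,0,2,0,1,0,0,0,1]
Step 5: insert ki at [3, 7] -> counters=[0,0,2,1,1,0,0,1,1]
Step 6: insert no at [2, 4] -> counters=[0,0,3,1,2,0,0,1,1]
Step 7: delete ki at [3, 7] -> counters=[0,0,3,0,2,0,0,0,1]
Step 8: insert no at [2, 4] -> counters=[0,0,4,0,3,0,0,0,1]
Step 9: delete j at [2, 8] -> counters=[0,0,3,0,3,0,0,0,0]
Step 10: insert j at [2, 8] -> counters=[0,0,4,0,3,0,0,0,1]
Step 11: delete j at [2, 8] -> counters=[0,0,3,0,3,0,0,0,0]
Step 12: insert ki at [3, 7] -> counters=[0,0,3,1,3,0,0,1,0]
Step 13: insert no at [2, 4] -> counters=[0,0,4,1,4,0,0,1,0]
Final counters=[0,0,4,1,4,0,0,1,0] -> 4 nonzero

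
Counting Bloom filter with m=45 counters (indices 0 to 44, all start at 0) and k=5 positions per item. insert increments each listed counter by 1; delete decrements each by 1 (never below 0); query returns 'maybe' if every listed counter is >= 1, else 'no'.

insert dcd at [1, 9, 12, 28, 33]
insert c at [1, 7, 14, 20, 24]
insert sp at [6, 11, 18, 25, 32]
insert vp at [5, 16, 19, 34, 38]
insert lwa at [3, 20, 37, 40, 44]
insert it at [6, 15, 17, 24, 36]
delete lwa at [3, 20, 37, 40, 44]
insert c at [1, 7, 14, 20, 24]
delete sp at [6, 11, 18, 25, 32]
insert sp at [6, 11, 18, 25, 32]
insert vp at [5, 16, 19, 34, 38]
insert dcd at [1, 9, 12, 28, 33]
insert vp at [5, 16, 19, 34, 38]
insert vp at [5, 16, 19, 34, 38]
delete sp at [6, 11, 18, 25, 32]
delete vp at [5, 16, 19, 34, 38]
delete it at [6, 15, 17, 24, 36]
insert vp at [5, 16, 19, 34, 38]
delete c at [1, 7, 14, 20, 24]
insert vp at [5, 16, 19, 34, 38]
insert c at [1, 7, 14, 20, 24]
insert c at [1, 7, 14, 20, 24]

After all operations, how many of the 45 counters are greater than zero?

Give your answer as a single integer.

Step 1: insert dcd at [1, 9, 12, 28, 33] -> counters=[0,1,0,0,0,0,0,0,0,1,0,0,1,0,0,0,0,0,0,0,0,0,0,0,0,0,0,0,1,0,0,0,0,1,0,0,0,0,0,0,0,0,0,0,0]
Step 2: insert c at [1, 7, 14, 20, 24] -> counters=[0,2,0,0,0,0,0,1,0,1,0,0,1,0,1,0,0,0,0,0,1,0,0,0,1,0,0,0,1,0,0,0,0,1,0,0,0,0,0,0,0,0,0,0,0]
Step 3: insert sp at [6, 11, 18, 25, 32] -> counters=[0,2,0,0,0,0,1,1,0,1,0,1,1,0,1,0,0,0,1,0,1,0,0,0,1,1,0,0,1,0,0,0,1,1,0,0,0,0,0,0,0,0,0,0,0]
Step 4: insert vp at [5, 16, 19, 34, 38] -> counters=[0,2,0,0,0,1,1,1,0,1,0,1,1,0,1,0,1,0,1,1,1,0,0,0,1,1,0,0,1,0,0,0,1,1,1,0,0,0,1,0,0,0,0,0,0]
Step 5: insert lwa at [3, 20, 37, 40, 44] -> counters=[0,2,0,1,0,1,1,1,0,1,0,1,1,0,1,0,1,0,1,1,2,0,0,0,1,1,0,0,1,0,0,0,1,1,1,0,0,1,1,0,1,0,0,0,1]
Step 6: insert it at [6, 15, 17, 24, 36] -> counters=[0,2,0,1,0,1,2,1,0,1,0,1,1,0,1,1,1,1,1,1,2,0,0,0,2,1,0,0,1,0,0,0,1,1,1,0,1,1,1,0,1,0,0,0,1]
Step 7: delete lwa at [3, 20, 37, 40, 44] -> counters=[0,2,0,0,0,1,2,1,0,1,0,1,1,0,1,1,1,1,1,1,1,0,0,0,2,1,0,0,1,0,0,0,1,1,1,0,1,0,1,0,0,0,0,0,0]
Step 8: insert c at [1, 7, 14, 20, 24] -> counters=[0,3,0,0,0,1,2,2,0,1,0,1,1,0,2,1,1,1,1,1,2,0,0,0,3,1,0,0,1,0,0,0,1,1,1,0,1,0,1,0,0,0,0,0,0]
Step 9: delete sp at [6, 11, 18, 25, 32] -> counters=[0,3,0,0,0,1,1,2,0,1,0,0,1,0,2,1,1,1,0,1,2,0,0,0,3,0,0,0,1,0,0,0,0,1,1,0,1,0,1,0,0,0,0,0,0]
Step 10: insert sp at [6, 11, 18, 25, 32] -> counters=[0,3,0,0,0,1,2,2,0,1,0,1,1,0,2,1,1,1,1,1,2,0,0,0,3,1,0,0,1,0,0,0,1,1,1,0,1,0,1,0,0,0,0,0,0]
Step 11: insert vp at [5, 16, 19, 34, 38] -> counters=[0,3,0,0,0,2,2,2,0,1,0,1,1,0,2,1,2,1,1,2,2,0,0,0,3,1,0,0,1,0,0,0,1,1,2,0,1,0,2,0,0,0,0,0,0]
Step 12: insert dcd at [1, 9, 12, 28, 33] -> counters=[0,4,0,0,0,2,2,2,0,2,0,1,2,0,2,1,2,1,1,2,2,0,0,0,3,1,0,0,2,0,0,0,1,2,2,0,1,0,2,0,0,0,0,0,0]
Step 13: insert vp at [5, 16, 19, 34, 38] -> counters=[0,4,0,0,0,3,2,2,0,2,0,1,2,0,2,1,3,1,1,3,2,0,0,0,3,1,0,0,2,0,0,0,1,2,3,0,1,0,3,0,0,0,0,0,0]
Step 14: insert vp at [5, 16, 19, 34, 38] -> counters=[0,4,0,0,0,4,2,2,0,2,0,1,2,0,2,1,4,1,1,4,2,0,0,0,3,1,0,0,2,0,0,0,1,2,4,0,1,0,4,0,0,0,0,0,0]
Step 15: delete sp at [6, 11, 18, 25, 32] -> counters=[0,4,0,0,0,4,1,2,0,2,0,0,2,0,2,1,4,1,0,4,2,0,0,0,3,0,0,0,2,0,0,0,0,2,4,0,1,0,4,0,0,0,0,0,0]
Step 16: delete vp at [5, 16, 19, 34, 38] -> counters=[0,4,0,0,0,3,1,2,0,2,0,0,2,0,2,1,3,1,0,3,2,0,0,0,3,0,0,0,2,0,0,0,0,2,3,0,1,0,3,0,0,0,0,0,0]
Step 17: delete it at [6, 15, 17, 24, 36] -> counters=[0,4,0,0,0,3,0,2,0,2,0,0,2,0,2,0,3,0,0,3,2,0,0,0,2,0,0,0,2,0,0,0,0,2,3,0,0,0,3,0,0,0,0,0,0]
Step 18: insert vp at [5, 16, 19, 34, 38] -> counters=[0,4,0,0,0,4,0,2,0,2,0,0,2,0,2,0,4,0,0,4,2,0,0,0,2,0,0,0,2,0,0,0,0,2,4,0,0,0,4,0,0,0,0,0,0]
Step 19: delete c at [1, 7, 14, 20, 24] -> counters=[0,3,0,0,0,4,0,1,0,2,0,0,2,0,1,0,4,0,0,4,1,0,0,0,1,0,0,0,2,0,0,0,0,2,4,0,0,0,4,0,0,0,0,0,0]
Step 20: insert vp at [5, 16, 19, 34, 38] -> counters=[0,3,0,0,0,5,0,1,0,2,0,0,2,0,1,0,5,0,0,5,1,0,0,0,1,0,0,0,2,0,0,0,0,2,5,0,0,0,5,0,0,0,0,0,0]
Step 21: insert c at [1, 7, 14, 20, 24] -> counters=[0,4,0,0,0,5,0,2,0,2,0,0,2,0,2,0,5,0,0,5,2,0,0,0,2,0,0,0,2,0,0,0,0,2,5,0,0,0,5,0,0,0,0,0,0]
Step 22: insert c at [1, 7, 14, 20, 24] -> counters=[0,5,0,0,0,5,0,3,0,2,0,0,2,0,3,0,5,0,0,5,3,0,0,0,3,0,0,0,2,0,0,0,0,2,5,0,0,0,5,0,0,0,0,0,0]
Final counters=[0,5,0,0,0,5,0,3,0,2,0,0,2,0,3,0,5,0,0,5,3,0,0,0,3,0,0,0,2,0,0,0,0,2,5,0,0,0,5,0,0,0,0,0,0] -> 14 nonzero

Answer: 14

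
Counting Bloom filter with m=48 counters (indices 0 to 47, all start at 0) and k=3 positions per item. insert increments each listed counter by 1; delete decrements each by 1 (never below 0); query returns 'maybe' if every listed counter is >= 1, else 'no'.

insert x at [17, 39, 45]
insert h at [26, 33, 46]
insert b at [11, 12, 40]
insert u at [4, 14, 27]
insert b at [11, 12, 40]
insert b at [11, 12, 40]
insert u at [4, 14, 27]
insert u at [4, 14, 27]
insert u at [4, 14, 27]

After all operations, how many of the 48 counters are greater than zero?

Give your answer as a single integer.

Step 1: insert x at [17, 39, 45] -> counters=[0,0,0,0,0,0,0,0,0,0,0,0,0,0,0,0,0,1,0,0,0,0,0,0,0,0,0,0,0,0,0,0,0,0,0,0,0,0,0,1,0,0,0,0,0,1,0,0]
Step 2: insert h at [26, 33, 46] -> counters=[0,0,0,0,0,0,0,0,0,0,0,0,0,0,0,0,0,1,0,0,0,0,0,0,0,0,1,0,0,0,0,0,0,1,0,0,0,0,0,1,0,0,0,0,0,1,1,0]
Step 3: insert b at [11, 12, 40] -> counters=[0,0,0,0,0,0,0,0,0,0,0,1,1,0,0,0,0,1,0,0,0,0,0,0,0,0,1,0,0,0,0,0,0,1,0,0,0,0,0,1,1,0,0,0,0,1,1,0]
Step 4: insert u at [4, 14, 27] -> counters=[0,0,0,0,1,0,0,0,0,0,0,1,1,0,1,0,0,1,0,0,0,0,0,0,0,0,1,1,0,0,0,0,0,1,0,0,0,0,0,1,1,0,0,0,0,1,1,0]
Step 5: insert b at [11, 12, 40] -> counters=[0,0,0,0,1,0,0,0,0,0,0,2,2,0,1,0,0,1,0,0,0,0,0,0,0,0,1,1,0,0,0,0,0,1,0,0,0,0,0,1,2,0,0,0,0,1,1,0]
Step 6: insert b at [11, 12, 40] -> counters=[0,0,0,0,1,0,0,0,0,0,0,3,3,0,1,0,0,1,0,0,0,0,0,0,0,0,1,1,0,0,0,0,0,1,0,0,0,0,0,1,3,0,0,0,0,1,1,0]
Step 7: insert u at [4, 14, 27] -> counters=[0,0,0,0,2,0,0,0,0,0,0,3,3,0,2,0,0,1,0,0,0,0,0,0,0,0,1,2,0,0,0,0,0,1,0,0,0,0,0,1,3,0,0,0,0,1,1,0]
Step 8: insert u at [4, 14, 27] -> counters=[0,0,0,0,3,0,0,0,0,0,0,3,3,0,3,0,0,1,0,0,0,0,0,0,0,0,1,3,0,0,0,0,0,1,0,0,0,0,0,1,3,0,0,0,0,1,1,0]
Step 9: insert u at [4, 14, 27] -> counters=[0,0,0,0,4,0,0,0,0,0,0,3,3,0,4,0,0,1,0,0,0,0,0,0,0,0,1,4,0,0,0,0,0,1,0,0,0,0,0,1,3,0,0,0,0,1,1,0]
Final counters=[0,0,0,0,4,0,0,0,0,0,0,3,3,0,4,0,0,1,0,0,0,0,0,0,0,0,1,4,0,0,0,0,0,1,0,0,0,0,0,1,3,0,0,0,0,1,1,0] -> 12 nonzero

Answer: 12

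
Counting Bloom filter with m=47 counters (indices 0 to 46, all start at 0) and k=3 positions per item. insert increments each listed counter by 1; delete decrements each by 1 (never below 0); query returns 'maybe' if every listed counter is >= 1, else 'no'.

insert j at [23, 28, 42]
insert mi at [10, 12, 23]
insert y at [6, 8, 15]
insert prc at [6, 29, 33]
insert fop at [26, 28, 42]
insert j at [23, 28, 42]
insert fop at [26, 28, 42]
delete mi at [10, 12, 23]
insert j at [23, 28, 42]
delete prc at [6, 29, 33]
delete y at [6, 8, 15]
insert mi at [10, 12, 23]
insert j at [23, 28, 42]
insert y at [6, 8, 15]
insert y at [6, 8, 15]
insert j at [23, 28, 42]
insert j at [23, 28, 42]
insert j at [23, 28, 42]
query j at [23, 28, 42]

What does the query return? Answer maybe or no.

Step 1: insert j at [23, 28, 42] -> counters=[0,0,0,0,0,0,0,0,0,0,0,0,0,0,0,0,0,0,0,0,0,0,0,1,0,0,0,0,1,0,0,0,0,0,0,0,0,0,0,0,0,0,1,0,0,0,0]
Step 2: insert mi at [10, 12, 23] -> counters=[0,0,0,0,0,0,0,0,0,0,1,0,1,0,0,0,0,0,0,0,0,0,0,2,0,0,0,0,1,0,0,0,0,0,0,0,0,0,0,0,0,0,1,0,0,0,0]
Step 3: insert y at [6, 8, 15] -> counters=[0,0,0,0,0,0,1,0,1,0,1,0,1,0,0,1,0,0,0,0,0,0,0,2,0,0,0,0,1,0,0,0,0,0,0,0,0,0,0,0,0,0,1,0,0,0,0]
Step 4: insert prc at [6, 29, 33] -> counters=[0,0,0,0,0,0,2,0,1,0,1,0,1,0,0,1,0,0,0,0,0,0,0,2,0,0,0,0,1,1,0,0,0,1,0,0,0,0,0,0,0,0,1,0,0,0,0]
Step 5: insert fop at [26, 28, 42] -> counters=[0,0,0,0,0,0,2,0,1,0,1,0,1,0,0,1,0,0,0,0,0,0,0,2,0,0,1,0,2,1,0,0,0,1,0,0,0,0,0,0,0,0,2,0,0,0,0]
Step 6: insert j at [23, 28, 42] -> counters=[0,0,0,0,0,0,2,0,1,0,1,0,1,0,0,1,0,0,0,0,0,0,0,3,0,0,1,0,3,1,0,0,0,1,0,0,0,0,0,0,0,0,3,0,0,0,0]
Step 7: insert fop at [26, 28, 42] -> counters=[0,0,0,0,0,0,2,0,1,0,1,0,1,0,0,1,0,0,0,0,0,0,0,3,0,0,2,0,4,1,0,0,0,1,0,0,0,0,0,0,0,0,4,0,0,0,0]
Step 8: delete mi at [10, 12, 23] -> counters=[0,0,0,0,0,0,2,0,1,0,0,0,0,0,0,1,0,0,0,0,0,0,0,2,0,0,2,0,4,1,0,0,0,1,0,0,0,0,0,0,0,0,4,0,0,0,0]
Step 9: insert j at [23, 28, 42] -> counters=[0,0,0,0,0,0,2,0,1,0,0,0,0,0,0,1,0,0,0,0,0,0,0,3,0,0,2,0,5,1,0,0,0,1,0,0,0,0,0,0,0,0,5,0,0,0,0]
Step 10: delete prc at [6, 29, 33] -> counters=[0,0,0,0,0,0,1,0,1,0,0,0,0,0,0,1,0,0,0,0,0,0,0,3,0,0,2,0,5,0,0,0,0,0,0,0,0,0,0,0,0,0,5,0,0,0,0]
Step 11: delete y at [6, 8, 15] -> counters=[0,0,0,0,0,0,0,0,0,0,0,0,0,0,0,0,0,0,0,0,0,0,0,3,0,0,2,0,5,0,0,0,0,0,0,0,0,0,0,0,0,0,5,0,0,0,0]
Step 12: insert mi at [10, 12, 23] -> counters=[0,0,0,0,0,0,0,0,0,0,1,0,1,0,0,0,0,0,0,0,0,0,0,4,0,0,2,0,5,0,0,0,0,0,0,0,0,0,0,0,0,0,5,0,0,0,0]
Step 13: insert j at [23, 28, 42] -> counters=[0,0,0,0,0,0,0,0,0,0,1,0,1,0,0,0,0,0,0,0,0,0,0,5,0,0,2,0,6,0,0,0,0,0,0,0,0,0,0,0,0,0,6,0,0,0,0]
Step 14: insert y at [6, 8, 15] -> counters=[0,0,0,0,0,0,1,0,1,0,1,0,1,0,0,1,0,0,0,0,0,0,0,5,0,0,2,0,6,0,0,0,0,0,0,0,0,0,0,0,0,0,6,0,0,0,0]
Step 15: insert y at [6, 8, 15] -> counters=[0,0,0,0,0,0,2,0,2,0,1,0,1,0,0,2,0,0,0,0,0,0,0,5,0,0,2,0,6,0,0,0,0,0,0,0,0,0,0,0,0,0,6,0,0,0,0]
Step 16: insert j at [23, 28, 42] -> counters=[0,0,0,0,0,0,2,0,2,0,1,0,1,0,0,2,0,0,0,0,0,0,0,6,0,0,2,0,7,0,0,0,0,0,0,0,0,0,0,0,0,0,7,0,0,0,0]
Step 17: insert j at [23, 28, 42] -> counters=[0,0,0,0,0,0,2,0,2,0,1,0,1,0,0,2,0,0,0,0,0,0,0,7,0,0,2,0,8,0,0,0,0,0,0,0,0,0,0,0,0,0,8,0,0,0,0]
Step 18: insert j at [23, 28, 42] -> counters=[0,0,0,0,0,0,2,0,2,0,1,0,1,0,0,2,0,0,0,0,0,0,0,8,0,0,2,0,9,0,0,0,0,0,0,0,0,0,0,0,0,0,9,0,0,0,0]
Query j: check counters[23]=8 counters[28]=9 counters[42]=9 -> maybe

Answer: maybe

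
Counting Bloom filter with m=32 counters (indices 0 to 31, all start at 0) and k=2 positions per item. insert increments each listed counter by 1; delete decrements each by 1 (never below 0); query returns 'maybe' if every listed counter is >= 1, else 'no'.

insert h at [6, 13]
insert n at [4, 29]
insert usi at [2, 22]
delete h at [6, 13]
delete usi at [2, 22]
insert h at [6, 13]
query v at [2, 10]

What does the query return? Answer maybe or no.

Step 1: insert h at [6, 13] -> counters=[0,0,0,0,0,0,1,0,0,0,0,0,0,1,0,0,0,0,0,0,0,0,0,0,0,0,0,0,0,0,0,0]
Step 2: insert n at [4, 29] -> counters=[0,0,0,0,1,0,1,0,0,0,0,0,0,1,0,0,0,0,0,0,0,0,0,0,0,0,0,0,0,1,0,0]
Step 3: insert usi at [2, 22] -> counters=[0,0,1,0,1,0,1,0,0,0,0,0,0,1,0,0,0,0,0,0,0,0,1,0,0,0,0,0,0,1,0,0]
Step 4: delete h at [6, 13] -> counters=[0,0,1,0,1,0,0,0,0,0,0,0,0,0,0,0,0,0,0,0,0,0,1,0,0,0,0,0,0,1,0,0]
Step 5: delete usi at [2, 22] -> counters=[0,0,0,0,1,0,0,0,0,0,0,0,0,0,0,0,0,0,0,0,0,0,0,0,0,0,0,0,0,1,0,0]
Step 6: insert h at [6, 13] -> counters=[0,0,0,0,1,0,1,0,0,0,0,0,0,1,0,0,0,0,0,0,0,0,0,0,0,0,0,0,0,1,0,0]
Query v: check counters[2]=0 counters[10]=0 -> no

Answer: no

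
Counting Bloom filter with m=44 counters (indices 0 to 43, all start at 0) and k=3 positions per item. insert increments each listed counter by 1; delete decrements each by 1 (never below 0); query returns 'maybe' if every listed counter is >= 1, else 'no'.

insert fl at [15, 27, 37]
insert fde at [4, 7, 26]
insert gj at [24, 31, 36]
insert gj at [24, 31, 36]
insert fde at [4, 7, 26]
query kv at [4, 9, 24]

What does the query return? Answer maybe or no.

Step 1: insert fl at [15, 27, 37] -> counters=[0,0,0,0,0,0,0,0,0,0,0,0,0,0,0,1,0,0,0,0,0,0,0,0,0,0,0,1,0,0,0,0,0,0,0,0,0,1,0,0,0,0,0,0]
Step 2: insert fde at [4, 7, 26] -> counters=[0,0,0,0,1,0,0,1,0,0,0,0,0,0,0,1,0,0,0,0,0,0,0,0,0,0,1,1,0,0,0,0,0,0,0,0,0,1,0,0,0,0,0,0]
Step 3: insert gj at [24, 31, 36] -> counters=[0,0,0,0,1,0,0,1,0,0,0,0,0,0,0,1,0,0,0,0,0,0,0,0,1,0,1,1,0,0,0,1,0,0,0,0,1,1,0,0,0,0,0,0]
Step 4: insert gj at [24, 31, 36] -> counters=[0,0,0,0,1,0,0,1,0,0,0,0,0,0,0,1,0,0,0,0,0,0,0,0,2,0,1,1,0,0,0,2,0,0,0,0,2,1,0,0,0,0,0,0]
Step 5: insert fde at [4, 7, 26] -> counters=[0,0,0,0,2,0,0,2,0,0,0,0,0,0,0,1,0,0,0,0,0,0,0,0,2,0,2,1,0,0,0,2,0,0,0,0,2,1,0,0,0,0,0,0]
Query kv: check counters[4]=2 counters[9]=0 counters[24]=2 -> no

Answer: no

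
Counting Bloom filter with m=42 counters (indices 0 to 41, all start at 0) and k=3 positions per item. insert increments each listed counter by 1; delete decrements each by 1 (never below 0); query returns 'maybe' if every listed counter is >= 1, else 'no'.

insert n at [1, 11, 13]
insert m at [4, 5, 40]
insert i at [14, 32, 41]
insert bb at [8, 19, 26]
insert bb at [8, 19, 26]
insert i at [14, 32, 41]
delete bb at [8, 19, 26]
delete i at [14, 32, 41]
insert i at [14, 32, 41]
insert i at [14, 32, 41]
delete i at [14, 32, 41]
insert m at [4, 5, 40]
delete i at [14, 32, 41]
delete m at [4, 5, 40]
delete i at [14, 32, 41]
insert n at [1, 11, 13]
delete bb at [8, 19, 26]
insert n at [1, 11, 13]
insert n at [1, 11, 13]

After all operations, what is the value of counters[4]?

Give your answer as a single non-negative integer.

Step 1: insert n at [1, 11, 13] -> counters=[0,1,0,0,0,0,0,0,0,0,0,1,0,1,0,0,0,0,0,0,0,0,0,0,0,0,0,0,0,0,0,0,0,0,0,0,0,0,0,0,0,0]
Step 2: insert m at [4, 5, 40] -> counters=[0,1,0,0,1,1,0,0,0,0,0,1,0,1,0,0,0,0,0,0,0,0,0,0,0,0,0,0,0,0,0,0,0,0,0,0,0,0,0,0,1,0]
Step 3: insert i at [14, 32, 41] -> counters=[0,1,0,0,1,1,0,0,0,0,0,1,0,1,1,0,0,0,0,0,0,0,0,0,0,0,0,0,0,0,0,0,1,0,0,0,0,0,0,0,1,1]
Step 4: insert bb at [8, 19, 26] -> counters=[0,1,0,0,1,1,0,0,1,0,0,1,0,1,1,0,0,0,0,1,0,0,0,0,0,0,1,0,0,0,0,0,1,0,0,0,0,0,0,0,1,1]
Step 5: insert bb at [8, 19, 26] -> counters=[0,1,0,0,1,1,0,0,2,0,0,1,0,1,1,0,0,0,0,2,0,0,0,0,0,0,2,0,0,0,0,0,1,0,0,0,0,0,0,0,1,1]
Step 6: insert i at [14, 32, 41] -> counters=[0,1,0,0,1,1,0,0,2,0,0,1,0,1,2,0,0,0,0,2,0,0,0,0,0,0,2,0,0,0,0,0,2,0,0,0,0,0,0,0,1,2]
Step 7: delete bb at [8, 19, 26] -> counters=[0,1,0,0,1,1,0,0,1,0,0,1,0,1,2,0,0,0,0,1,0,0,0,0,0,0,1,0,0,0,0,0,2,0,0,0,0,0,0,0,1,2]
Step 8: delete i at [14, 32, 41] -> counters=[0,1,0,0,1,1,0,0,1,0,0,1,0,1,1,0,0,0,0,1,0,0,0,0,0,0,1,0,0,0,0,0,1,0,0,0,0,0,0,0,1,1]
Step 9: insert i at [14, 32, 41] -> counters=[0,1,0,0,1,1,0,0,1,0,0,1,0,1,2,0,0,0,0,1,0,0,0,0,0,0,1,0,0,0,0,0,2,0,0,0,0,0,0,0,1,2]
Step 10: insert i at [14, 32, 41] -> counters=[0,1,0,0,1,1,0,0,1,0,0,1,0,1,3,0,0,0,0,1,0,0,0,0,0,0,1,0,0,0,0,0,3,0,0,0,0,0,0,0,1,3]
Step 11: delete i at [14, 32, 41] -> counters=[0,1,0,0,1,1,0,0,1,0,0,1,0,1,2,0,0,0,0,1,0,0,0,0,0,0,1,0,0,0,0,0,2,0,0,0,0,0,0,0,1,2]
Step 12: insert m at [4, 5, 40] -> counters=[0,1,0,0,2,2,0,0,1,0,0,1,0,1,2,0,0,0,0,1,0,0,0,0,0,0,1,0,0,0,0,0,2,0,0,0,0,0,0,0,2,2]
Step 13: delete i at [14, 32, 41] -> counters=[0,1,0,0,2,2,0,0,1,0,0,1,0,1,1,0,0,0,0,1,0,0,0,0,0,0,1,0,0,0,0,0,1,0,0,0,0,0,0,0,2,1]
Step 14: delete m at [4, 5, 40] -> counters=[0,1,0,0,1,1,0,0,1,0,0,1,0,1,1,0,0,0,0,1,0,0,0,0,0,0,1,0,0,0,0,0,1,0,0,0,0,0,0,0,1,1]
Step 15: delete i at [14, 32, 41] -> counters=[0,1,0,0,1,1,0,0,1,0,0,1,0,1,0,0,0,0,0,1,0,0,0,0,0,0,1,0,0,0,0,0,0,0,0,0,0,0,0,0,1,0]
Step 16: insert n at [1, 11, 13] -> counters=[0,2,0,0,1,1,0,0,1,0,0,2,0,2,0,0,0,0,0,1,0,0,0,0,0,0,1,0,0,0,0,0,0,0,0,0,0,0,0,0,1,0]
Step 17: delete bb at [8, 19, 26] -> counters=[0,2,0,0,1,1,0,0,0,0,0,2,0,2,0,0,0,0,0,0,0,0,0,0,0,0,0,0,0,0,0,0,0,0,0,0,0,0,0,0,1,0]
Step 18: insert n at [1, 11, 13] -> counters=[0,3,0,0,1,1,0,0,0,0,0,3,0,3,0,0,0,0,0,0,0,0,0,0,0,0,0,0,0,0,0,0,0,0,0,0,0,0,0,0,1,0]
Step 19: insert n at [1, 11, 13] -> counters=[0,4,0,0,1,1,0,0,0,0,0,4,0,4,0,0,0,0,0,0,0,0,0,0,0,0,0,0,0,0,0,0,0,0,0,0,0,0,0,0,1,0]
Final counters=[0,4,0,0,1,1,0,0,0,0,0,4,0,4,0,0,0,0,0,0,0,0,0,0,0,0,0,0,0,0,0,0,0,0,0,0,0,0,0,0,1,0] -> counters[4]=1

Answer: 1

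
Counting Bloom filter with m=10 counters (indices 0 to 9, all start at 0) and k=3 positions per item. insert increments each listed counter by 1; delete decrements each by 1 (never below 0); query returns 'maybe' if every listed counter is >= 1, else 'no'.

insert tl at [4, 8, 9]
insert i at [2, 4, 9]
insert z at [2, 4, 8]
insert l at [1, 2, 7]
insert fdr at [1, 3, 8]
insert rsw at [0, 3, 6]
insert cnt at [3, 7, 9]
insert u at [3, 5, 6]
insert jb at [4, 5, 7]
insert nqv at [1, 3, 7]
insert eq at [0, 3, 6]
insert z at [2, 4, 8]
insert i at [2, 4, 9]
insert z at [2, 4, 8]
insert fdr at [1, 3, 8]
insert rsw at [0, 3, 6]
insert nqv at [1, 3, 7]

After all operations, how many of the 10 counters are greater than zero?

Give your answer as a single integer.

Answer: 10

Derivation:
Step 1: insert tl at [4, 8, 9] -> counters=[0,0,0,0,1,0,0,0,1,1]
Step 2: insert i at [2, 4, 9] -> counters=[0,0,1,0,2,0,0,0,1,2]
Step 3: insert z at [2, 4, 8] -> counters=[0,0,2,0,3,0,0,0,2,2]
Step 4: insert l at [1, 2, 7] -> counters=[0,1,3,0,3,0,0,1,2,2]
Step 5: insert fdr at [1, 3, 8] -> counters=[0,2,3,1,3,0,0,1,3,2]
Step 6: insert rsw at [0, 3, 6] -> counters=[1,2,3,2,3,0,1,1,3,2]
Step 7: insert cnt at [3, 7, 9] -> counters=[1,2,3,3,3,0,1,2,3,3]
Step 8: insert u at [3, 5, 6] -> counters=[1,2,3,4,3,1,2,2,3,3]
Step 9: insert jb at [4, 5, 7] -> counters=[1,2,3,4,4,2,2,3,3,3]
Step 10: insert nqv at [1, 3, 7] -> counters=[1,3,3,5,4,2,2,4,3,3]
Step 11: insert eq at [0, 3, 6] -> counters=[2,3,3,6,4,2,3,4,3,3]
Step 12: insert z at [2, 4, 8] -> counters=[2,3,4,6,5,2,3,4,4,3]
Step 13: insert i at [2, 4, 9] -> counters=[2,3,5,6,6,2,3,4,4,4]
Step 14: insert z at [2, 4, 8] -> counters=[2,3,6,6,7,2,3,4,5,4]
Step 15: insert fdr at [1, 3, 8] -> counters=[2,4,6,7,7,2,3,4,6,4]
Step 16: insert rsw at [0, 3, 6] -> counters=[3,4,6,8,7,2,4,4,6,4]
Step 17: insert nqv at [1, 3, 7] -> counters=[3,5,6,9,7,2,4,5,6,4]
Final counters=[3,5,6,9,7,2,4,5,6,4] -> 10 nonzero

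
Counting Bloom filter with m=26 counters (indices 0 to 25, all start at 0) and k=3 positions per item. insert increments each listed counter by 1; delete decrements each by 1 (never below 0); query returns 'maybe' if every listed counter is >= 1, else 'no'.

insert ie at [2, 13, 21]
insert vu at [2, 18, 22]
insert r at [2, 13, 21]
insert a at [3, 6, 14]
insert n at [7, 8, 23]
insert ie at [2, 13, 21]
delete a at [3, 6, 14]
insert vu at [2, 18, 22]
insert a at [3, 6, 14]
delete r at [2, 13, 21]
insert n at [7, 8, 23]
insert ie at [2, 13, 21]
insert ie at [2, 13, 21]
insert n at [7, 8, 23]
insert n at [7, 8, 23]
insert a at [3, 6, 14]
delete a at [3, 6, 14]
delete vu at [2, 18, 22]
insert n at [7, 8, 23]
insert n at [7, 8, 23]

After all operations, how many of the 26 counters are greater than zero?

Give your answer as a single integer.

Answer: 11

Derivation:
Step 1: insert ie at [2, 13, 21] -> counters=[0,0,1,0,0,0,0,0,0,0,0,0,0,1,0,0,0,0,0,0,0,1,0,0,0,0]
Step 2: insert vu at [2, 18, 22] -> counters=[0,0,2,0,0,0,0,0,0,0,0,0,0,1,0,0,0,0,1,0,0,1,1,0,0,0]
Step 3: insert r at [2, 13, 21] -> counters=[0,0,3,0,0,0,0,0,0,0,0,0,0,2,0,0,0,0,1,0,0,2,1,0,0,0]
Step 4: insert a at [3, 6, 14] -> counters=[0,0,3,1,0,0,1,0,0,0,0,0,0,2,1,0,0,0,1,0,0,2,1,0,0,0]
Step 5: insert n at [7, 8, 23] -> counters=[0,0,3,1,0,0,1,1,1,0,0,0,0,2,1,0,0,0,1,0,0,2,1,1,0,0]
Step 6: insert ie at [2, 13, 21] -> counters=[0,0,4,1,0,0,1,1,1,0,0,0,0,3,1,0,0,0,1,0,0,3,1,1,0,0]
Step 7: delete a at [3, 6, 14] -> counters=[0,0,4,0,0,0,0,1,1,0,0,0,0,3,0,0,0,0,1,0,0,3,1,1,0,0]
Step 8: insert vu at [2, 18, 22] -> counters=[0,0,5,0,0,0,0,1,1,0,0,0,0,3,0,0,0,0,2,0,0,3,2,1,0,0]
Step 9: insert a at [3, 6, 14] -> counters=[0,0,5,1,0,0,1,1,1,0,0,0,0,3,1,0,0,0,2,0,0,3,2,1,0,0]
Step 10: delete r at [2, 13, 21] -> counters=[0,0,4,1,0,0,1,1,1,0,0,0,0,2,1,0,0,0,2,0,0,2,2,1,0,0]
Step 11: insert n at [7, 8, 23] -> counters=[0,0,4,1,0,0,1,2,2,0,0,0,0,2,1,0,0,0,2,0,0,2,2,2,0,0]
Step 12: insert ie at [2, 13, 21] -> counters=[0,0,5,1,0,0,1,2,2,0,0,0,0,3,1,0,0,0,2,0,0,3,2,2,0,0]
Step 13: insert ie at [2, 13, 21] -> counters=[0,0,6,1,0,0,1,2,2,0,0,0,0,4,1,0,0,0,2,0,0,4,2,2,0,0]
Step 14: insert n at [7, 8, 23] -> counters=[0,0,6,1,0,0,1,3,3,0,0,0,0,4,1,0,0,0,2,0,0,4,2,3,0,0]
Step 15: insert n at [7, 8, 23] -> counters=[0,0,6,1,0,0,1,4,4,0,0,0,0,4,1,0,0,0,2,0,0,4,2,4,0,0]
Step 16: insert a at [3, 6, 14] -> counters=[0,0,6,2,0,0,2,4,4,0,0,0,0,4,2,0,0,0,2,0,0,4,2,4,0,0]
Step 17: delete a at [3, 6, 14] -> counters=[0,0,6,1,0,0,1,4,4,0,0,0,0,4,1,0,0,0,2,0,0,4,2,4,0,0]
Step 18: delete vu at [2, 18, 22] -> counters=[0,0,5,1,0,0,1,4,4,0,0,0,0,4,1,0,0,0,1,0,0,4,1,4,0,0]
Step 19: insert n at [7, 8, 23] -> counters=[0,0,5,1,0,0,1,5,5,0,0,0,0,4,1,0,0,0,1,0,0,4,1,5,0,0]
Step 20: insert n at [7, 8, 23] -> counters=[0,0,5,1,0,0,1,6,6,0,0,0,0,4,1,0,0,0,1,0,0,4,1,6,0,0]
Final counters=[0,0,5,1,0,0,1,6,6,0,0,0,0,4,1,0,0,0,1,0,0,4,1,6,0,0] -> 11 nonzero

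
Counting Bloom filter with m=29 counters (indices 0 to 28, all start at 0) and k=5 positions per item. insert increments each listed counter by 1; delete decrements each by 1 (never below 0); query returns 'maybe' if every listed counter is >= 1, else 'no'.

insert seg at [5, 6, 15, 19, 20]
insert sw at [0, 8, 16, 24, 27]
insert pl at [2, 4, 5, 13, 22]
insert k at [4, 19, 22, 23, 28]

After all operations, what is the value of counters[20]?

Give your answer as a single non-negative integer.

Step 1: insert seg at [5, 6, 15, 19, 20] -> counters=[0,0,0,0,0,1,1,0,0,0,0,0,0,0,0,1,0,0,0,1,1,0,0,0,0,0,0,0,0]
Step 2: insert sw at [0, 8, 16, 24, 27] -> counters=[1,0,0,0,0,1,1,0,1,0,0,0,0,0,0,1,1,0,0,1,1,0,0,0,1,0,0,1,0]
Step 3: insert pl at [2, 4, 5, 13, 22] -> counters=[1,0,1,0,1,2,1,0,1,0,0,0,0,1,0,1,1,0,0,1,1,0,1,0,1,0,0,1,0]
Step 4: insert k at [4, 19, 22, 23, 28] -> counters=[1,0,1,0,2,2,1,0,1,0,0,0,0,1,0,1,1,0,0,2,1,0,2,1,1,0,0,1,1]
Final counters=[1,0,1,0,2,2,1,0,1,0,0,0,0,1,0,1,1,0,0,2,1,0,2,1,1,0,0,1,1] -> counters[20]=1

Answer: 1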